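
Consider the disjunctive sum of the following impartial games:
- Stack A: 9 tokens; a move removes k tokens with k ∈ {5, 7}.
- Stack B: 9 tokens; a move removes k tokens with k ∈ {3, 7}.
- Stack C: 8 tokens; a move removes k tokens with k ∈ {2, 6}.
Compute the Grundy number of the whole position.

0

Grundy values for stack A (subtraction set {5, 7}):
g(0) = mex{} = 0
g(1) = mex{} = 0
g(2) = mex{} = 0
g(3) = mex{} = 0
g(4) = mex{} = 0
g(5) = mex{0} = 1
g(6) = mex{0} = 1
g(7) = mex{0} = 1
g(8) = mex{0} = 1
g(9) = mex{0} = 1
So g(9) = 1.
Grundy values for stack B (subtraction set {3, 7}):
k:     0  1  2  3  4  5  6  7  8  9
g(k):  0  0  0  1  1  1  0  2  2  1
So g(9) = 1.
Build the Grundy sequence for stack C with g(k) = mex{g(k−s) : s ∈ {2, 6}, s ≤ k}:
k:     0  1  2  3  4  5  6  7  8
g(k):  0  0  1  1  0  0  1  1  0
So g(8) = 0.
The value of a disjunctive sum is the nim-sum of the parts.
Combined value = 1 XOR 1 XOR 0 = 0.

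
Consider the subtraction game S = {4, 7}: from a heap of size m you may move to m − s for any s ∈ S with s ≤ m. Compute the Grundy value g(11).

0

Build the Grundy sequence with g(k) = mex{g(k−s) : s ∈ {4, 7}, s ≤ k}:
g(0) = mex{} = 0
g(1) = mex{} = 0
g(2) = mex{} = 0
g(3) = mex{} = 0
g(4) = mex{0} = 1
g(5) = mex{0} = 1
g(6) = mex{0} = 1
g(7) = mex{0} = 1
g(8) = mex{0,1} = 2
g(9) = mex{0,1} = 2
g(10) = mex{0,1} = 2
g(11) = mex{1} = 0
So g(11) = 0.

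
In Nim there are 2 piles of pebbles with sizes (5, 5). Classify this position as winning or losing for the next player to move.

Losing position

Compute the nim-sum pairwise:
5 XOR 5 = 0
The nim-sum is 0, so this is a P-position: the player to move is in a losing position under optimal play.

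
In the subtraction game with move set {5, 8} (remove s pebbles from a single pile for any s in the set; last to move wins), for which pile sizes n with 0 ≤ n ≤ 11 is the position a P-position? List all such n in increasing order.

Build the Grundy sequence with g(k) = mex{g(k−s) : s ∈ {5, 8}, s ≤ k}:
g(0) = mex{} = 0
g(1) = mex{} = 0
g(2) = mex{} = 0
g(3) = mex{} = 0
g(4) = mex{} = 0
g(5) = mex{0} = 1
g(6) = mex{0} = 1
g(7) = mex{0} = 1
g(8) = mex{0} = 1
g(9) = mex{0} = 1
g(10) = mex{0,1} = 2
g(11) = mex{0,1} = 2
The P-positions (g = 0) in 0..11 are 0, 1, 2, 3, 4.

0, 1, 2, 3, 4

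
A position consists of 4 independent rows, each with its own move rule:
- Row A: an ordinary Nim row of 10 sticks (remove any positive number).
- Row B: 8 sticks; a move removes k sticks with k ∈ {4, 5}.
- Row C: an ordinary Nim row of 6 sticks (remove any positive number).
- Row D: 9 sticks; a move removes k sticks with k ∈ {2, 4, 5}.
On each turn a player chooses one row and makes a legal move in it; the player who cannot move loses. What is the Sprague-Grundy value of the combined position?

15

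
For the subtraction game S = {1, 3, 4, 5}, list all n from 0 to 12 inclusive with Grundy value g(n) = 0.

0, 2, 8, 10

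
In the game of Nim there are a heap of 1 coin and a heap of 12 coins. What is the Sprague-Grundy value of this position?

Write each in binary and XOR column by column:
  0001  (1)
  1100  (12)
  ----
  1101  (13)

13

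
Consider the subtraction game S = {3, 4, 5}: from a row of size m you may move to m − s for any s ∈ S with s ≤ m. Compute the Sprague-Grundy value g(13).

Compute g(0), g(1), … for moves {3, 4, 5}:
k:     0  1  2  3  4  5  6  7  8  9 10 11 12 13
g(k):  0  0  0  1  1  1  2  2  0  0  0  1  1  1
So g(13) = 1.

1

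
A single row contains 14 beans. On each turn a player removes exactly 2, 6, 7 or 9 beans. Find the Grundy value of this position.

3

Build the Grundy sequence with g(k) = mex{g(k−s) : s ∈ {2, 6, 7, 9}, s ≤ k}:
g(0) = mex{} = 0
g(1) = mex{} = 0
g(2) = mex{0} = 1
g(3) = mex{0} = 1
g(4) = mex{1} = 0
g(5) = mex{1} = 0
g(6) = mex{0} = 1
g(7) = mex{0} = 1
g(8) = mex{0,1} = 2
g(9) = mex{0,1} = 2
g(10) = mex{0,1,2} = 3
g(11) = mex{0,1,2} = 3
g(12) = mex{0,1,3} = 2
g(13) = mex{0,1,3} = 2
g(14) = mex{0,1,2} = 3
So g(14) = 3.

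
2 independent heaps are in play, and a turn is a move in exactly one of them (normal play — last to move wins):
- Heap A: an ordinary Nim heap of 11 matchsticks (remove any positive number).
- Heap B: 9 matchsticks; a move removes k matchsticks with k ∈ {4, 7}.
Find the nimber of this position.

9

Heap A is a plain Nim heap of size 11, so its Grundy value is 11.
Grundy values for heap B (subtraction set {4, 7}):
g(0) = mex{} = 0
g(1) = mex{} = 0
g(2) = mex{} = 0
g(3) = mex{} = 0
g(4) = mex{0} = 1
g(5) = mex{0} = 1
g(6) = mex{0} = 1
g(7) = mex{0} = 1
g(8) = mex{0,1} = 2
g(9) = mex{0,1} = 2
So g(9) = 2.
The value of a disjunctive sum is the nim-sum of the parts.
Combined value = 11 ⊕ 2 = 9.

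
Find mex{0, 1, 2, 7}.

The values 0, 1, 2 are all present; 3 is the first non-negative integer missing from the set.

3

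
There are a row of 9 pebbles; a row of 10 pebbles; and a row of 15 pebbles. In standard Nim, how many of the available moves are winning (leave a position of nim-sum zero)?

Nim-sum: 9 XOR 10 XOR 15 = 12.
The overall nim-sum is X = 12. A row of size p has a winning move iff p XOR X < p (reduce it to p XOR X).
  9: 9 XOR 12 = 5 < 9 — winning move (to 5).
  10: 10 XOR 12 = 6 < 10 — winning move (to 6).
  15: 15 XOR 12 = 3 < 15 — winning move (to 3).
That gives 3 winning moves.

3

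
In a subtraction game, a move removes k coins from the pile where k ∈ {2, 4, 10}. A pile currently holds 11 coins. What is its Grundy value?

2

Grundy values for subtraction set {2, 4, 10}:
g(0) = mex{} = 0
g(1) = mex{} = 0
g(2) = mex{0} = 1
g(3) = mex{0} = 1
g(4) = mex{0,1} = 2
g(5) = mex{0,1} = 2
g(6) = mex{1,2} = 0
g(7) = mex{1,2} = 0
g(8) = mex{0,2} = 1
g(9) = mex{0,2} = 1
g(10) = mex{0,1} = 2
g(11) = mex{0,1} = 2
So g(11) = 2.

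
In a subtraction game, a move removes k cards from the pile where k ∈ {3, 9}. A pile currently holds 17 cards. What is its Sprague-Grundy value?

1

Build the Grundy sequence with g(k) = mex{g(k−s) : s ∈ {3, 9}, s ≤ k}:
k:     0  1  2  3  4  5  6  7  8  9 10 11 12 13 14 15 16 17
g(k):  0  0  0  1  1  1  0  0  0  1  1  1  0  0  0  1  1  1
So g(17) = 1.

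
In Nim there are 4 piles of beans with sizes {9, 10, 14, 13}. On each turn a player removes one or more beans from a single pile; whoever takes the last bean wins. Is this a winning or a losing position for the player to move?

Losing position

Write each in binary and XOR column by column:
  1001  (9)
  1010  (10)
  1110  (14)
  1101  (13)
  ----
  0000  (0)
The nim-sum is 0, so this is a P-position: the player to move is in a losing position under optimal play.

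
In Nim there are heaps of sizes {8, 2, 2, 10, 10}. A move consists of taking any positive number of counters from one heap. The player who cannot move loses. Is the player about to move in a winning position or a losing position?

Winning position

Nim-sum: 8 XOR 2 XOR 2 XOR 10 XOR 10 = 8.
The nim-sum is 8 ≠ 0, so this is an N-position: the player to move can win.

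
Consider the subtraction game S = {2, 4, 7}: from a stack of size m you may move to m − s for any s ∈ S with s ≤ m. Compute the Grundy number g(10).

Grundy values for subtraction set {2, 4, 7}:
k:     0  1  2  3  4  5  6  7  8  9 10
g(k):  0  0  1  1  2  2  0  3  1  0  2
So g(10) = 2.

2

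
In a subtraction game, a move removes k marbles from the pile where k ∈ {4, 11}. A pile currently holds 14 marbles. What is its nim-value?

Build the Grundy sequence with g(k) = mex{g(k−s) : s ∈ {4, 11}, s ≤ k}:
k:     0  1  2  3  4  5  6  7  8  9 10 11 12 13 14
g(k):  0  0  0  0  1  1  1  1  0  0  0  2  1  1  1
So g(14) = 1.

1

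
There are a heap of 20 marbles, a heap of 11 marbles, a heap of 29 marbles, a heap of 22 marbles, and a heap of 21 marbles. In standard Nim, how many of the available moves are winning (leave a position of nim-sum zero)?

3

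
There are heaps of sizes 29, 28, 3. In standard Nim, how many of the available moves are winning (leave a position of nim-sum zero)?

Compute the nim-sum pairwise:
29 XOR 28 = 1
1 XOR 3 = 2
The overall nim-sum is X = 2. A heap of size p has a winning move iff p XOR X < p (reduce it to p XOR X).
  29: 29 XOR 2 = 31 ≥ 29 — no move.
  28: 28 XOR 2 = 30 ≥ 28 — no move.
  3: 3 XOR 2 = 1 < 3 — winning move (to 1).
That gives 1 winning move.

1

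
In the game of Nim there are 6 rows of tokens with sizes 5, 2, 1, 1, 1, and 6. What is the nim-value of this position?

0

Nim-sum: 5 ^ 2 ^ 1 ^ 1 ^ 1 ^ 6 = 0.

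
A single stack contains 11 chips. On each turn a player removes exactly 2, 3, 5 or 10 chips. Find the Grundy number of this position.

2

Compute g(0), g(1), … for moves {2, 3, 5, 10}:
k:     0  1  2  3  4  5  6  7  8  9 10 11
g(k):  0  0  1  1  2  2  3  0  0  1  1  2
So g(11) = 2.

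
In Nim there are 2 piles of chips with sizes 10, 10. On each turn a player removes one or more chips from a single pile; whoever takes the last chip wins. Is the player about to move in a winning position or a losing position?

Losing position

Write each in binary and XOR column by column:
  1010  (10)
  1010  (10)
  ----
  0000  (0)
The nim-sum is 0, so this is a P-position: the player to move is in a losing position under optimal play.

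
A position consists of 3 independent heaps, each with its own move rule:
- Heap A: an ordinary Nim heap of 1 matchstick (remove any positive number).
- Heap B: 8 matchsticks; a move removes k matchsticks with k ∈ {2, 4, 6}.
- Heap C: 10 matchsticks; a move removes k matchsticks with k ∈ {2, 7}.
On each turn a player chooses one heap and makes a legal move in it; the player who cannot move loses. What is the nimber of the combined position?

1

Heap A is a plain Nim heap of size 1, so its Grundy value is 1.
Build the Grundy sequence for heap B with g(k) = mex{g(k−s) : s ∈ {2, 4, 6}, s ≤ k}:
k:     0  1  2  3  4  5  6  7  8
g(k):  0  0  1  1  2  2  3  3  0
So g(8) = 0.
Grundy values for heap C (subtraction set {2, 7}):
k:     0  1  2  3  4  5  6  7  8  9 10
g(k):  0  0  1  1  0  0  1  1  2  0  0
So g(10) = 0.
The value of a disjunctive sum is the nim-sum of the parts.
Combined value = 1 XOR 0 XOR 0 = 1.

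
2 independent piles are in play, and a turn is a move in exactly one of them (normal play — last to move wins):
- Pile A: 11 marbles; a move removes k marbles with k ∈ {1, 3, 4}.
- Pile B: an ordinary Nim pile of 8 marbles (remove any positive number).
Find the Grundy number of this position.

Grundy values for pile A (subtraction set {1, 3, 4}):
g(0) = mex{} = 0
g(1) = mex{0} = 1
g(2) = mex{1} = 0
g(3) = mex{0} = 1
g(4) = mex{0,1} = 2
g(5) = mex{0,1,2} = 3
g(6) = mex{0,1,3} = 2
g(7) = mex{1,2} = 0
g(8) = mex{0,2,3} = 1
g(9) = mex{1,2,3} = 0
g(10) = mex{0,2} = 1
g(11) = mex{0,1} = 2
So g(11) = 2.
Pile B is a plain Nim pile of size 8, so its Grundy value is 8.
By the Sprague-Grundy theorem, the Grundy value of a sum of independent games is the XOR of the component values.
Combined value = 2 XOR 8 = 10.

10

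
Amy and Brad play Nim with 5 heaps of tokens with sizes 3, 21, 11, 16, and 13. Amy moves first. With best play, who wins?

Brad wins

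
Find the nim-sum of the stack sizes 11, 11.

0

Nim-sum: 11 ^ 11 = 0.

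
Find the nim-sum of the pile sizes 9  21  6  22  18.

30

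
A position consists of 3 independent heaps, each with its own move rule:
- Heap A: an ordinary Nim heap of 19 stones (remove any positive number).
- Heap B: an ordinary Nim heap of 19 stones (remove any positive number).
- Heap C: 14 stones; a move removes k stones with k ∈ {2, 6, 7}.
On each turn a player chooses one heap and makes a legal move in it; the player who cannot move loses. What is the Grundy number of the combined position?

Heap A is a plain Nim heap of size 19, so its Grundy value is 19.
Heap B is a plain Nim heap of size 19, so its Grundy value is 19.
Build the Grundy sequence for heap C with g(k) = mex{g(k−s) : s ∈ {2, 6, 7}, s ≤ k}:
g(0) = mex{} = 0
g(1) = mex{} = 0
g(2) = mex{0} = 1
g(3) = mex{0} = 1
g(4) = mex{1} = 0
g(5) = mex{1} = 0
g(6) = mex{0} = 1
g(7) = mex{0} = 1
g(8) = mex{0,1} = 2
g(9) = mex{1} = 0
g(10) = mex{0,1,2} = 3
g(11) = mex{0} = 1
g(12) = mex{0,1,3} = 2
g(13) = mex{1} = 0
g(14) = mex{1,2} = 0
So g(14) = 0.
By the Sprague-Grundy theorem, the Grundy value of a sum of independent games is the XOR of the component values.
Combined value = 19 ⊕ 19 ⊕ 0 = 0.

0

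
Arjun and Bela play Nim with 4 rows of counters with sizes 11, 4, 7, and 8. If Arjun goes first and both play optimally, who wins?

Nim-sum: 11 ^ 4 ^ 7 ^ 8 = 0.
The nim-sum is 0, so this is a P-position: the player to move is in a losing position under optimal play; Arjun is about to move from it and so loses — Bela wins.

Bela wins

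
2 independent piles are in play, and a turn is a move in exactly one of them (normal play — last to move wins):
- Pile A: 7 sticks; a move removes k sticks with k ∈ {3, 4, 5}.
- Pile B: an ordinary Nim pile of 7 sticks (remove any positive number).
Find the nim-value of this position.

5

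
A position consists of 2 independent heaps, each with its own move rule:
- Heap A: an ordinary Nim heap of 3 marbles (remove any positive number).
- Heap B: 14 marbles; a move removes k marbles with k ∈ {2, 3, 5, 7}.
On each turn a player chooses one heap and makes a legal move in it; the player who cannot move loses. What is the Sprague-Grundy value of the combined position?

1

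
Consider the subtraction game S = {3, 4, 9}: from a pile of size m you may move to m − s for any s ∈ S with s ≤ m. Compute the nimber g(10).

Compute g(0), g(1), … for moves {3, 4, 9}:
k:     0  1  2  3  4  5  6  7  8  9 10
g(k):  0  0  0  1  1  1  2  0  0  3  1
So g(10) = 1.

1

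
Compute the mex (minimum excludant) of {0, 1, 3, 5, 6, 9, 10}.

2

The values 0, 1 are all present; 2 is the first non-negative integer missing from the set.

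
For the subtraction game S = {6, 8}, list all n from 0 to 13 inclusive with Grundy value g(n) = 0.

Grundy values for subtraction set {6, 8}:
g(0) = mex{} = 0
g(1) = mex{} = 0
g(2) = mex{} = 0
g(3) = mex{} = 0
g(4) = mex{} = 0
g(5) = mex{} = 0
g(6) = mex{0} = 1
g(7) = mex{0} = 1
g(8) = mex{0} = 1
g(9) = mex{0} = 1
g(10) = mex{0} = 1
g(11) = mex{0} = 1
g(12) = mex{0,1} = 2
g(13) = mex{0,1} = 2
The P-positions (g = 0) in 0..13 are 0, 1, 2, 3, 4, 5.

0, 1, 2, 3, 4, 5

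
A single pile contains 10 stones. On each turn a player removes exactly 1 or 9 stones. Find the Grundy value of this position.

0

Build the Grundy sequence with g(k) = mex{g(k−s) : s ∈ {1, 9}, s ≤ k}:
g(0) = mex{} = 0
g(1) = mex{0} = 1
g(2) = mex{1} = 0
g(3) = mex{0} = 1
g(4) = mex{1} = 0
g(5) = mex{0} = 1
g(6) = mex{1} = 0
g(7) = mex{0} = 1
g(8) = mex{1} = 0
g(9) = mex{0} = 1
g(10) = mex{1} = 0
So g(10) = 0.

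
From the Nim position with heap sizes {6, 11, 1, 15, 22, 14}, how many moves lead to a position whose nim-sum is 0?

Write each in binary and XOR column by column:
  00110  (6)
  01011  (11)
  00001  (1)
  01111  (15)
  10110  (22)
  01110  (14)
  -----
  11011  (27)
The overall nim-sum is X = 27. A heap of size p has a winning move iff p XOR X < p (reduce it to p XOR X).
  6: 6 XOR 27 = 29 ≥ 6 — no move.
  11: 11 XOR 27 = 16 ≥ 11 — no move.
  1: 1 XOR 27 = 26 ≥ 1 — no move.
  15: 15 XOR 27 = 20 ≥ 15 — no move.
  22: 22 XOR 27 = 13 < 22 — winning move (to 13).
  14: 14 XOR 27 = 21 ≥ 14 — no move.
That gives 1 winning move.

1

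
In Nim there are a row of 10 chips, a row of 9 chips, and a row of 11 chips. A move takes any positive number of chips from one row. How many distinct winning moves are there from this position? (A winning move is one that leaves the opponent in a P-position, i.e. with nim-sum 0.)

Nim-sum: 10 XOR 9 XOR 11 = 8.
The overall nim-sum is X = 8. A row of size p has a winning move iff p XOR X < p (reduce it to p XOR X).
  10: 10 XOR 8 = 2 < 10 — winning move (to 2).
  9: 9 XOR 8 = 1 < 9 — winning move (to 1).
  11: 11 XOR 8 = 3 < 11 — winning move (to 3).
That gives 3 winning moves.

3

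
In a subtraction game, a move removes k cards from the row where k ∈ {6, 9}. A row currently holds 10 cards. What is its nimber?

1

Compute g(0), g(1), … for moves {6, 9}:
g(0) = mex{} = 0
g(1) = mex{} = 0
g(2) = mex{} = 0
g(3) = mex{} = 0
g(4) = mex{} = 0
g(5) = mex{} = 0
g(6) = mex{0} = 1
g(7) = mex{0} = 1
g(8) = mex{0} = 1
g(9) = mex{0} = 1
g(10) = mex{0} = 1
So g(10) = 1.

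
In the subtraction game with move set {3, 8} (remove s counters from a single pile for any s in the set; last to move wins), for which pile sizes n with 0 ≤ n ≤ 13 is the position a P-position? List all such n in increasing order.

0, 1, 2, 6, 7, 11, 12, 13

Build the Grundy sequence with g(k) = mex{g(k−s) : s ∈ {3, 8}, s ≤ k}:
g(0) = mex{} = 0
g(1) = mex{} = 0
g(2) = mex{} = 0
g(3) = mex{0} = 1
g(4) = mex{0} = 1
g(5) = mex{0} = 1
g(6) = mex{1} = 0
g(7) = mex{1} = 0
g(8) = mex{0,1} = 2
g(9) = mex{0} = 1
g(10) = mex{0} = 1
g(11) = mex{1,2} = 0
g(12) = mex{1} = 0
g(13) = mex{1} = 0
The P-positions (g = 0) in 0..13 are 0, 1, 2, 6, 7, 11, 12, 13.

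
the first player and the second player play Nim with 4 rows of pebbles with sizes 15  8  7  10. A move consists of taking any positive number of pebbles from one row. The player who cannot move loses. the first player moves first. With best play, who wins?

Compute the nim-sum pairwise:
15 XOR 8 = 7
7 XOR 7 = 0
0 XOR 10 = 10
The nim-sum is 10 ≠ 0, so this is an N-position: the player to move can win; the first player has a winning move.

the first player wins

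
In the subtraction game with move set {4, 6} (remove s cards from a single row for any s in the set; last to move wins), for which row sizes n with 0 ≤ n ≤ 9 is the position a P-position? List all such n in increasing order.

0, 1, 2, 3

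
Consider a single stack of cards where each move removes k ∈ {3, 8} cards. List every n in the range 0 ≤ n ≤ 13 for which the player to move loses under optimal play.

Compute g(0), g(1), … for moves {3, 8}:
k:     0  1  2  3  4  5  6  7  8  9 10 11 12 13
g(k):  0  0  0  1  1  1  0  0  2  1  1  0  0  0
The P-positions (g = 0) in 0..13 are 0, 1, 2, 6, 7, 11, 12, 13.

0, 1, 2, 6, 7, 11, 12, 13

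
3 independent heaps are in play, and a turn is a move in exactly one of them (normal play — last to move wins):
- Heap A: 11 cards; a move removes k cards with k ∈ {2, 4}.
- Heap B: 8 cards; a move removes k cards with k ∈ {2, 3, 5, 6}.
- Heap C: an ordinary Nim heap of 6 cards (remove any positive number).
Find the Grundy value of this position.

4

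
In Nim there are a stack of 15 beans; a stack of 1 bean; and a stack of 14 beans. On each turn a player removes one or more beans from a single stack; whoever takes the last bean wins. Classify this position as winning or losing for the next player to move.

Nim-sum: 15 XOR 1 XOR 14 = 0.
The nim-sum is 0, so this is a P-position: the player to move is in a losing position under optimal play.

Losing position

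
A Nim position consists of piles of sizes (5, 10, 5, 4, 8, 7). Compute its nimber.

1

Write each in binary and XOR column by column:
  0101  (5)
  1010  (10)
  0101  (5)
  0100  (4)
  1000  (8)
  0111  (7)
  ----
  0001  (1)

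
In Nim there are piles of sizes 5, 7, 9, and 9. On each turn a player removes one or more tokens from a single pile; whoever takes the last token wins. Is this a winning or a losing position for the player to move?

Winning position

Nim-sum: 5 ^ 7 ^ 9 ^ 9 = 2.
The nim-sum is 2 ≠ 0, so this is an N-position: the player to move can win.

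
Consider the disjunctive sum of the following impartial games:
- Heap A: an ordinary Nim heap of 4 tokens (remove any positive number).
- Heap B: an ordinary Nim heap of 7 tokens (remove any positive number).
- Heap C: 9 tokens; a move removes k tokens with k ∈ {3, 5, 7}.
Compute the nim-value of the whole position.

Heap A is a plain Nim heap of size 4, so its Grundy value is 4.
Heap B is a plain Nim heap of size 7, so its Grundy value is 7.
Build the Grundy sequence for heap C with g(k) = mex{g(k−s) : s ∈ {3, 5, 7}, s ≤ k}:
g(0) = mex{} = 0
g(1) = mex{} = 0
g(2) = mex{} = 0
g(3) = mex{0} = 1
g(4) = mex{0} = 1
g(5) = mex{0} = 1
g(6) = mex{0,1} = 2
g(7) = mex{0,1} = 2
g(8) = mex{0,1} = 2
g(9) = mex{0,1,2} = 3
So g(9) = 3.
The value of a disjunctive sum is the nim-sum of the parts.
Combined value = 4 XOR 7 XOR 3 = 0.

0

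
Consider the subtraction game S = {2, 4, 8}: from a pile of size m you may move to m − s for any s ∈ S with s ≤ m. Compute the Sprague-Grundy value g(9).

1

Build the Grundy sequence with g(k) = mex{g(k−s) : s ∈ {2, 4, 8}, s ≤ k}:
g(0) = mex{} = 0
g(1) = mex{} = 0
g(2) = mex{0} = 1
g(3) = mex{0} = 1
g(4) = mex{0,1} = 2
g(5) = mex{0,1} = 2
g(6) = mex{1,2} = 0
g(7) = mex{1,2} = 0
g(8) = mex{0,2} = 1
g(9) = mex{0,2} = 1
So g(9) = 1.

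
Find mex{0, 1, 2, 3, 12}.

The values 0, 1, 2, 3 are all present; 4 is the first non-negative integer missing from the set.

4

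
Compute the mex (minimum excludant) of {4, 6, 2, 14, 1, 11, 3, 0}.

5

The values 0, 1, 2, 3, 4 are all present; 5 is the first non-negative integer missing from the set.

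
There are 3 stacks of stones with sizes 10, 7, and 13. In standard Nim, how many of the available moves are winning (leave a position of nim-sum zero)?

0

Nim-sum: 10 ⊕ 7 ⊕ 13 = 0.
The nim-sum is already 0, so every move leaves a nonzero nim-sum — there are no winning moves.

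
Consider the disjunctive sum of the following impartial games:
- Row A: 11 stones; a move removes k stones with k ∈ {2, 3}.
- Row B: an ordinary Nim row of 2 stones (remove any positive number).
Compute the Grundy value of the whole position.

2

Grundy values for row A (subtraction set {2, 3}):
k:     0  1  2  3  4  5  6  7  8  9 10 11
g(k):  0  0  1  1  2  0  0  1  1  2  0  0
So g(11) = 0.
Row B is a plain Nim row of size 2, so its Grundy value is 2.
By the Sprague-Grundy theorem, the Grundy value of a sum of independent games is the XOR of the component values.
Combined value = 0 ⊕ 2 = 2.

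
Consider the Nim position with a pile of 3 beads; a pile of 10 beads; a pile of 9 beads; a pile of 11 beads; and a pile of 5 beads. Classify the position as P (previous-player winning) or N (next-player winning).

N-position

Bitwise XOR of the heap sizes:
  0011  (3)
  1010  (10)
  1001  (9)
  1011  (11)
  0101  (5)
  ----
  1110  (14)
The nim-sum is 14 ≠ 0, so this is an N-position: the player to move can win.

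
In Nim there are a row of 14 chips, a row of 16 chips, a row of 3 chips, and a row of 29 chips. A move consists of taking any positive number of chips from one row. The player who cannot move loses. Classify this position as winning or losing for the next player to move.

Losing position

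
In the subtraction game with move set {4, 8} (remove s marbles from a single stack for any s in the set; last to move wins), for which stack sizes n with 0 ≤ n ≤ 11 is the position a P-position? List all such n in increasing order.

0, 1, 2, 3

Compute g(0), g(1), … for moves {4, 8}:
k:     0  1  2  3  4  5  6  7  8  9 10 11
g(k):  0  0  0  0  1  1  1  1  2  2  2  2
The P-positions (g = 0) in 0..11 are 0, 1, 2, 3.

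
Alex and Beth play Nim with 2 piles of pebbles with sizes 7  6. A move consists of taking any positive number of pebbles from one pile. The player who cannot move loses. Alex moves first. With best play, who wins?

Write each in binary and XOR column by column:
  111  (7)
  110  (6)
  ---
  001  (1)
The nim-sum is 1 ≠ 0, so this is an N-position: the player to move can win; Alex has a winning move.

Alex wins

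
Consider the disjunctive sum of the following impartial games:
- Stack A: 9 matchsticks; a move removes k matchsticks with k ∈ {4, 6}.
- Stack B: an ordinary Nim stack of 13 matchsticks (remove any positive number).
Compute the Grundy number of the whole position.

15

Build the Grundy sequence for stack A with g(k) = mex{g(k−s) : s ∈ {4, 6}, s ≤ k}:
k:     0  1  2  3  4  5  6  7  8  9
g(k):  0  0  0  0  1  1  1  1  2  2
So g(9) = 2.
Stack B is a plain Nim stack of size 13, so its Grundy value is 13.
The value of a disjunctive sum is the nim-sum of the parts.
Combined value = 2 XOR 13 = 15.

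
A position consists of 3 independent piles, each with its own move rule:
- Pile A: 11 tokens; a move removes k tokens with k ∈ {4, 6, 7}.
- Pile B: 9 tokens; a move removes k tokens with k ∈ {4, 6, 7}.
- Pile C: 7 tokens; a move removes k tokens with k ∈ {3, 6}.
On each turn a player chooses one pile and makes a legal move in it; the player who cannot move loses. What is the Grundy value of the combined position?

0

Grundy values for pile A (subtraction set {4, 6, 7}):
g(0) = mex{} = 0
g(1) = mex{} = 0
g(2) = mex{} = 0
g(3) = mex{} = 0
g(4) = mex{0} = 1
g(5) = mex{0} = 1
g(6) = mex{0} = 1
g(7) = mex{0} = 1
g(8) = mex{0,1} = 2
g(9) = mex{0,1} = 2
g(10) = mex{0,1} = 2
g(11) = mex{1} = 0
So g(11) = 0.
For pile B, compute g(0), g(1), … with moves {4, 6, 7}:
k:     0  1  2  3  4  5  6  7  8  9
g(k):  0  0  0  0  1  1  1  1  2  2
So g(9) = 2.
For pile C, compute g(0), g(1), … with moves {3, 6}:
g(0) = mex{} = 0
g(1) = mex{} = 0
g(2) = mex{} = 0
g(3) = mex{0} = 1
g(4) = mex{0} = 1
g(5) = mex{0} = 1
g(6) = mex{0,1} = 2
g(7) = mex{0,1} = 2
So g(7) = 2.
By the Sprague-Grundy theorem, the Grundy value of a sum of independent games is the XOR of the component values.
Combined value = 0 ⊕ 2 ⊕ 2 = 0.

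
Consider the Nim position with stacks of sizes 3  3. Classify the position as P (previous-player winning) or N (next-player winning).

Write each in binary and XOR column by column:
  11  (3)
  11  (3)
  --
  00  (0)
The nim-sum is 0, so this is a P-position: the player to move is in a losing position under optimal play.

P-position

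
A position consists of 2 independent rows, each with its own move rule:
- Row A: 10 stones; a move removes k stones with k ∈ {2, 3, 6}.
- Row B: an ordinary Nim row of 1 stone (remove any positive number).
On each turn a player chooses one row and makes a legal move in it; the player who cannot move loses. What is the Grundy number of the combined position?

Build the Grundy sequence for row A with g(k) = mex{g(k−s) : s ∈ {2, 3, 6}, s ≤ k}:
k:     0  1  2  3  4  5  6  7  8  9 10
g(k):  0  0  1  1  2  0  3  1  2  0  0
So g(10) = 0.
Row B is a plain Nim row of size 1, so its Grundy value is 1.
By the Sprague-Grundy theorem, the Grundy value of a sum of independent games is the XOR of the component values.
Combined value = 0 ⊕ 1 = 1.

1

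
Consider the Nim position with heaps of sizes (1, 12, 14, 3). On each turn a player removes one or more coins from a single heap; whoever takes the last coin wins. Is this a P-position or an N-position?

Write each in binary and XOR column by column:
  0001  (1)
  1100  (12)
  1110  (14)
  0011  (3)
  ----
  0000  (0)
The nim-sum is 0, so this is a P-position: the player to move is in a losing position under optimal play.

P-position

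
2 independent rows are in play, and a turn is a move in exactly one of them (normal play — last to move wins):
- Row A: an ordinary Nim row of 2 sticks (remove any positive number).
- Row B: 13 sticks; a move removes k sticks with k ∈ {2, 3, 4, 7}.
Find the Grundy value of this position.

3

Row A is a plain Nim row of size 2, so its Grundy value is 2.
Build the Grundy sequence for row B with g(k) = mex{g(k−s) : s ∈ {2, 3, 4, 7}, s ≤ k}:
g(0) = mex{} = 0
g(1) = mex{} = 0
g(2) = mex{0} = 1
g(3) = mex{0} = 1
g(4) = mex{0,1} = 2
g(5) = mex{0,1} = 2
g(6) = mex{1,2} = 0
g(7) = mex{0,1,2} = 3
g(8) = mex{0,2} = 1
g(9) = mex{0,1,2,3} = 4
g(10) = mex{0,1,3} = 2
g(11) = mex{1,2,3,4} = 0
g(12) = mex{1,2,4} = 0
g(13) = mex{0,2,4} = 1
So g(13) = 1.
The value of a disjunctive sum is the nim-sum of the parts.
Combined value = 2 ⊕ 1 = 3.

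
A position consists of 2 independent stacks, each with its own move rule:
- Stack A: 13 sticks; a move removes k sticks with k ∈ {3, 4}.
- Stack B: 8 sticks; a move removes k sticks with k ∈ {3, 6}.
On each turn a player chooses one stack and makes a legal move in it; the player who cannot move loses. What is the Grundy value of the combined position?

Build the Grundy sequence for stack A with g(k) = mex{g(k−s) : s ∈ {3, 4}, s ≤ k}:
g(0) = mex{} = 0
g(1) = mex{} = 0
g(2) = mex{} = 0
g(3) = mex{0} = 1
g(4) = mex{0} = 1
g(5) = mex{0} = 1
g(6) = mex{0,1} = 2
g(7) = mex{1} = 0
g(8) = mex{1} = 0
g(9) = mex{1,2} = 0
g(10) = mex{0,2} = 1
g(11) = mex{0} = 1
g(12) = mex{0} = 1
g(13) = mex{0,1} = 2
So g(13) = 2.
For stack B, compute g(0), g(1), … with moves {3, 6}:
g(0) = mex{} = 0
g(1) = mex{} = 0
g(2) = mex{} = 0
g(3) = mex{0} = 1
g(4) = mex{0} = 1
g(5) = mex{0} = 1
g(6) = mex{0,1} = 2
g(7) = mex{0,1} = 2
g(8) = mex{0,1} = 2
So g(8) = 2.
By the Sprague-Grundy theorem, the Grundy value of a sum of independent games is the XOR of the component values.
Combined value = 2 ⊕ 2 = 0.

0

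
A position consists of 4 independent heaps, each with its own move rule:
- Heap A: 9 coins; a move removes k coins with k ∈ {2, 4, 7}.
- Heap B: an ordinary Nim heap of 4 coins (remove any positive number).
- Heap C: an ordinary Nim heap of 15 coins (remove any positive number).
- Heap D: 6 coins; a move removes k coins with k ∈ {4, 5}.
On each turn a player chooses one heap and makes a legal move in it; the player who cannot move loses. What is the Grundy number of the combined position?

Grundy values for heap A (subtraction set {2, 4, 7}):
g(0) = mex{} = 0
g(1) = mex{} = 0
g(2) = mex{0} = 1
g(3) = mex{0} = 1
g(4) = mex{0,1} = 2
g(5) = mex{0,1} = 2
g(6) = mex{1,2} = 0
g(7) = mex{0,1,2} = 3
g(8) = mex{0,2} = 1
g(9) = mex{1,2,3} = 0
So g(9) = 0.
Heap B is a plain Nim heap of size 4, so its Grundy value is 4.
Heap C is a plain Nim heap of size 15, so its Grundy value is 15.
For heap D, compute g(0), g(1), … with moves {4, 5}:
k:     0  1  2  3  4  5  6
g(k):  0  0  0  0  1  1  1
So g(6) = 1.
The value of a disjunctive sum is the nim-sum of the parts.
Combined value = 0 ⊕ 4 ⊕ 15 ⊕ 1 = 10.

10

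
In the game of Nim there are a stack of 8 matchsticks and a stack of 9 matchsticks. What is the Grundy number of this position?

1

Nim-sum: 8 ^ 9 = 1.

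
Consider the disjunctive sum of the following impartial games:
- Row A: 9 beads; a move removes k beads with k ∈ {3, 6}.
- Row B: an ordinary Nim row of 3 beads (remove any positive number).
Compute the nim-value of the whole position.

3

For row A, compute g(0), g(1), … with moves {3, 6}:
k:     0  1  2  3  4  5  6  7  8  9
g(k):  0  0  0  1  1  1  2  2  2  0
So g(9) = 0.
Row B is a plain Nim row of size 3, so its Grundy value is 3.
By the Sprague-Grundy theorem, the Grundy value of a sum of independent games is the XOR of the component values.
Combined value = 0 XOR 3 = 3.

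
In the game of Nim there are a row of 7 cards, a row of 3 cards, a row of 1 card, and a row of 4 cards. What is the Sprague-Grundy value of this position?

1

Nim-sum: 7 XOR 3 XOR 1 XOR 4 = 1.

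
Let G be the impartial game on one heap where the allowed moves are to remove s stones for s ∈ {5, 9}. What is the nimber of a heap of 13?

2

Build the Grundy sequence with g(k) = mex{g(k−s) : s ∈ {5, 9}, s ≤ k}:
k:     0  1  2  3  4  5  6  7  8  9 10 11 12 13
g(k):  0  0  0  0  0  1  1  1  1  1  2  2  2  2
So g(13) = 2.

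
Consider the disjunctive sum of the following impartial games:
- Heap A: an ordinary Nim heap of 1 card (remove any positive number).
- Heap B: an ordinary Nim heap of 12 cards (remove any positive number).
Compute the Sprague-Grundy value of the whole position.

13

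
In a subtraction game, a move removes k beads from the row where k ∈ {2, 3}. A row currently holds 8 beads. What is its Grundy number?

Grundy values for subtraction set {2, 3}:
g(0) = mex{} = 0
g(1) = mex{} = 0
g(2) = mex{0} = 1
g(3) = mex{0} = 1
g(4) = mex{0,1} = 2
g(5) = mex{1} = 0
g(6) = mex{1,2} = 0
g(7) = mex{0,2} = 1
g(8) = mex{0} = 1
So g(8) = 1.

1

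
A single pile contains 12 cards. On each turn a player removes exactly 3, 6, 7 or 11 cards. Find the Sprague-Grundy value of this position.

4

Compute g(0), g(1), … for moves {3, 6, 7, 11}:
g(0) = mex{} = 0
g(1) = mex{} = 0
g(2) = mex{} = 0
g(3) = mex{0} = 1
g(4) = mex{0} = 1
g(5) = mex{0} = 1
g(6) = mex{0,1} = 2
g(7) = mex{0,1} = 2
g(8) = mex{0,1} = 2
g(9) = mex{0,1,2} = 3
g(10) = mex{1,2} = 0
g(11) = mex{0,1,2} = 3
g(12) = mex{0,1,2,3} = 4
So g(12) = 4.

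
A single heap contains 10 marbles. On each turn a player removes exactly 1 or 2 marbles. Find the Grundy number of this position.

Compute g(0), g(1), … for moves {1, 2}:
g(0) = mex{} = 0
g(1) = mex{0} = 1
g(2) = mex{0,1} = 2
g(3) = mex{1,2} = 0
g(4) = mex{0,2} = 1
g(5) = mex{0,1} = 2
g(6) = mex{1,2} = 0
g(7) = mex{0,2} = 1
g(8) = mex{0,1} = 2
g(9) = mex{1,2} = 0
g(10) = mex{0,2} = 1
So g(10) = 1.

1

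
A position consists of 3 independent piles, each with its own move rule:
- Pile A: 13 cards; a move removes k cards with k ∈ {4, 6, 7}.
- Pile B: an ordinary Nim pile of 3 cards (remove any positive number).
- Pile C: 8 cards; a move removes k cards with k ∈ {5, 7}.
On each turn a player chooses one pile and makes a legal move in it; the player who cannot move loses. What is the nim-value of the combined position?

For pile A, compute g(0), g(1), … with moves {4, 6, 7}:
g(0) = mex{} = 0
g(1) = mex{} = 0
g(2) = mex{} = 0
g(3) = mex{} = 0
g(4) = mex{0} = 1
g(5) = mex{0} = 1
g(6) = mex{0} = 1
g(7) = mex{0} = 1
g(8) = mex{0,1} = 2
g(9) = mex{0,1} = 2
g(10) = mex{0,1} = 2
g(11) = mex{1} = 0
g(12) = mex{1,2} = 0
g(13) = mex{1,2} = 0
So g(13) = 0.
Pile B is a plain Nim pile of size 3, so its Grundy value is 3.
Grundy values for pile C (subtraction set {5, 7}):
g(0) = mex{} = 0
g(1) = mex{} = 0
g(2) = mex{} = 0
g(3) = mex{} = 0
g(4) = mex{} = 0
g(5) = mex{0} = 1
g(6) = mex{0} = 1
g(7) = mex{0} = 1
g(8) = mex{0} = 1
So g(8) = 1.
The value of a disjunctive sum is the nim-sum of the parts.
Combined value = 0 ⊕ 3 ⊕ 1 = 2.

2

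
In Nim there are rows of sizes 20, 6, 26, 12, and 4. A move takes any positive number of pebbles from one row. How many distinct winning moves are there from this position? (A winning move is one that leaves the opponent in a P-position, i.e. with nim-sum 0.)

0

Nim-sum: 20 ^ 6 ^ 26 ^ 12 ^ 4 = 0.
The nim-sum is already 0, so every move leaves a nonzero nim-sum — there are no winning moves.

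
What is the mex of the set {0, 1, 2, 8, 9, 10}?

3

The values 0, 1, 2 are all present; 3 is the first non-negative integer missing from the set.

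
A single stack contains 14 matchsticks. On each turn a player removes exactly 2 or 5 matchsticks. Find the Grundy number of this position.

Build the Grundy sequence with g(k) = mex{g(k−s) : s ∈ {2, 5}, s ≤ k}:
g(0) = mex{} = 0
g(1) = mex{} = 0
g(2) = mex{0} = 1
g(3) = mex{0} = 1
g(4) = mex{1} = 0
g(5) = mex{0,1} = 2
g(6) = mex{0} = 1
g(7) = mex{1,2} = 0
g(8) = mex{1} = 0
g(9) = mex{0} = 1
g(10) = mex{0,2} = 1
g(11) = mex{1} = 0
g(12) = mex{0,1} = 2
g(13) = mex{0} = 1
g(14) = mex{1,2} = 0
So g(14) = 0.

0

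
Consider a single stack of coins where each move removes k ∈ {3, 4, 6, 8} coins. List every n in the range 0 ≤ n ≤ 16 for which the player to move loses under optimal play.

Compute g(0), g(1), … for moves {3, 4, 6, 8}:
k:     0  1  2  3  4  5  6  7  8  9 10 11 12 13 14 15 16
g(k):  0  0  0  1  1  1  2  2  2  3  3  0  0  0  1  1  1
The P-positions (g = 0) in 0..16 are 0, 1, 2, 11, 12, 13.

0, 1, 2, 11, 12, 13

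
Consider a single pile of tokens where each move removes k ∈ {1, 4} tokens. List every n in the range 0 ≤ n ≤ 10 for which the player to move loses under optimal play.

Build the Grundy sequence with g(k) = mex{g(k−s) : s ∈ {1, 4}, s ≤ k}:
k:     0  1  2  3  4  5  6  7  8  9 10
g(k):  0  1  0  1  2  0  1  0  1  2  0
The P-positions (g = 0) in 0..10 are 0, 2, 5, 7, 10.

0, 2, 5, 7, 10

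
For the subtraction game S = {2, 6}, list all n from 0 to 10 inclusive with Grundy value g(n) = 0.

0, 1, 4, 5, 8, 9

Compute g(0), g(1), … for moves {2, 6}:
k:     0  1  2  3  4  5  6  7  8  9 10
g(k):  0  0  1  1  0  0  1  1  0  0  1
The P-positions (g = 0) in 0..10 are 0, 1, 4, 5, 8, 9.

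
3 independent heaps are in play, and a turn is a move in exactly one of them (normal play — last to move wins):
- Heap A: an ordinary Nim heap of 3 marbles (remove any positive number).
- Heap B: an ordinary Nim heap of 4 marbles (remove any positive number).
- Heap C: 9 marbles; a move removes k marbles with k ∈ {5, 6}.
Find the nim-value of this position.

6

Heap A is a plain Nim heap of size 3, so its Grundy value is 3.
Heap B is a plain Nim heap of size 4, so its Grundy value is 4.
Grundy values for heap C (subtraction set {5, 6}):
g(0) = mex{} = 0
g(1) = mex{} = 0
g(2) = mex{} = 0
g(3) = mex{} = 0
g(4) = mex{} = 0
g(5) = mex{0} = 1
g(6) = mex{0} = 1
g(7) = mex{0} = 1
g(8) = mex{0} = 1
g(9) = mex{0} = 1
So g(9) = 1.
The value of a disjunctive sum is the nim-sum of the parts.
Combined value = 3 XOR 4 XOR 1 = 6.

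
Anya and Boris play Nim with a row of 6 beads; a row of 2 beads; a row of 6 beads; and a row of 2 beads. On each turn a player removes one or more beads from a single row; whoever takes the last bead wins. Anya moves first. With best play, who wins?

Boris wins

Compute the nim-sum pairwise:
6 XOR 2 = 4
4 XOR 6 = 2
2 XOR 2 = 0
The nim-sum is 0, so this is a P-position: the player to move is in a losing position under optimal play; Anya is about to move from it and so loses — Boris wins.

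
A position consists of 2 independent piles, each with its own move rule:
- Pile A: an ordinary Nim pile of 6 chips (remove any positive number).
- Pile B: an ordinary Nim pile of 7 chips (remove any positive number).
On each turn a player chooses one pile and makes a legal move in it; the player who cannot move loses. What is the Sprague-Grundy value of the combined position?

1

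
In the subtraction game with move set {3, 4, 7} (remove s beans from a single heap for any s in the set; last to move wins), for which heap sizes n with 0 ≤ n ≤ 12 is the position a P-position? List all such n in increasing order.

Compute g(0), g(1), … for moves {3, 4, 7}:
k:     0  1  2  3  4  5  6  7  8  9 10 11 12
g(k):  0  0  0  1  1  1  2  2  2  3  0  0  0
The P-positions (g = 0) in 0..12 are 0, 1, 2, 10, 11, 12.

0, 1, 2, 10, 11, 12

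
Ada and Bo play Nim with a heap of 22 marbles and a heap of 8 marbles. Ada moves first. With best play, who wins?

Write each in binary and XOR column by column:
  10110  (22)
  01000  (8)
  -----
  11110  (30)
The nim-sum is 30 ≠ 0, so this is an N-position: the player to move can win; Ada has a winning move.

Ada wins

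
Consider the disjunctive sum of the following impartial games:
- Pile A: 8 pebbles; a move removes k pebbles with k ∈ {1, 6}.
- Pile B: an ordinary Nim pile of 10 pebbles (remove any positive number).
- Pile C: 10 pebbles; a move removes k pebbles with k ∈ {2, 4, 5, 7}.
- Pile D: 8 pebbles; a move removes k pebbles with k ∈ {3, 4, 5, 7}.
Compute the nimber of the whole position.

9

For pile A, compute g(0), g(1), … with moves {1, 6}:
k:     0  1  2  3  4  5  6  7  8
g(k):  0  1  0  1  0  1  2  0  1
So g(8) = 1.
Pile B is a plain Nim pile of size 10, so its Grundy value is 10.
For pile C, compute g(0), g(1), … with moves {2, 4, 5, 7}:
k:     0  1  2  3  4  5  6  7  8  9 10
g(k):  0  0  1  1  2  2  3  3  4  0  0
So g(10) = 0.
Grundy values for pile D (subtraction set {3, 4, 5, 7}):
k:     0  1  2  3  4  5  6  7  8
g(k):  0  0  0  1  1  1  2  2  2
So g(8) = 2.
The value of a disjunctive sum is the nim-sum of the parts.
Combined value = 1 XOR 10 XOR 0 XOR 2 = 9.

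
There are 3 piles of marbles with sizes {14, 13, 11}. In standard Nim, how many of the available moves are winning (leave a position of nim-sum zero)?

3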